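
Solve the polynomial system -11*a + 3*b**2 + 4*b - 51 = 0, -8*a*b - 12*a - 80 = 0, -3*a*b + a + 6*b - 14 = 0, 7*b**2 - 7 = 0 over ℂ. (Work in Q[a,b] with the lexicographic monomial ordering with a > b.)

Compute a lex Gröbner basis by Buchberger's algorithm.
f_1 = -11*a + 3*b**2 + 4*b - 51, LT = a.
f_2 = -8*a*b - 12*a - 80, LT = a*b.
f_3 = -3*a*b + a + 6*b - 14, LT = a*b.
f_4 = 7*b**2 - 7, LT = b**2.

S(f_1,f_2): lcm = a*b. S = -3/2*a - 3/11*b**3 - 4/11*b**2 + 51/11*b - 10.
  leading term a: subtract (3/22)·f_1 from -3/2*a - 3/11*b**3 - 4/11*b**2 + 51/11*b - 10 → -3/11*b**3 - 17/22*b**2 + 45/11*b - 67/22
  leading term b**3: subtract (-3/77*b)·f_4 from -3/11*b**3 - 17/22*b**2 + 45/11*b - 67/22 → -17/22*b**2 + 42/11*b - 67/22
  leading term b**2: subtract (-17/154)·f_4 from -17/22*b**2 + 42/11*b - 67/22 → 42/11*b - 42/11
  leading term b: no divisor's leading term divides it; move 42/11*b to the remainder.
  leading term 1: no divisor's leading term divides it; move -42/11 to the remainder.
  remainder 42/11*b - 42/11 ≠ 0; add h_5 = 42/11*b - 42/11 to the basis.

The other S-polynomials (S(f_1,f_3), S(f_1,f_4), S(f_2,f_3), S(f_2,f_4), S(f_3,f_4), S(f_1,h_5), S(f_2,h_5), S(f_3,h_5), S(f_4,h_5)) all reduce to 0 modulo the current basis, so we have a Gröbner basis.
Inter-reduce: drop elements whose leading term is divisible by another's, tail-reduce, and make monic.
Reduced Gröbner basis: {a + 4, b - 1}.

The lex basis is triangular: the last element involves only b. Solving b - 1 = 0 gives b ∈ {1}; substituting each value into the earlier elements determines the remaining variables.
  b = 1: the earlier basis element becomes a + 4 = 0, giving a = -4 — point (-4, 1).
Substituting each solution back into the original system confirms all equations vanish.

{(-4, 1)}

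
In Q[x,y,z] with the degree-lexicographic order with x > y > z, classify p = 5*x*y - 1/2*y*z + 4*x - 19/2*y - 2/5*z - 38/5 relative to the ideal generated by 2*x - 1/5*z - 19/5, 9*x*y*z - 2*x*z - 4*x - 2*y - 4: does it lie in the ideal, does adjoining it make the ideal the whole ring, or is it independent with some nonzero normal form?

First compute the reduced Gröbner basis of I by Buchberger's algorithm.
f_1 = 2*x - 1/5*z - 19/5, LT = x.
f_2 = 9*x*y*z - 2*x*z - 4*x - 2*y - 4, LT = x*y*z.

S(f_1,f_2): lcm = x*y*z. S = -1/10*y*z**2 + 2/9*x*z - 19/10*y*z + 4/9*x + 2/9*y + 4/9.
  leading term y*z**2: no divisor's leading term divides it; move -1/10*y*z**2 to the remainder.
  leading term x*z: subtract (1/9*z)·f_1 from 2/9*x*z - 19/10*y*z + 4/9*x + 2/9*y + 4/9 → -19/10*y*z + 1/45*z**2 + 4/9*x + 2/9*y + 19/45*z + 4/9
  leading term y*z: no divisor's leading term divides it; move -19/10*y*z to the remainder.
  leading term z**2: no divisor's leading term divides it; move 1/45*z**2 to the remainder.
  leading term x: subtract (2/9)·f_1 from 4/9*x + 2/9*y + 19/45*z + 4/9 → 2/9*y + 7/15*z + 58/45
  leading term y: no divisor's leading term divides it; move 2/9*y to the remainder.
  leading term z: no divisor's leading term divides it; move 7/15*z to the remainder.
  leading term 1: no divisor's leading term divides it; move 58/45 to the remainder.
  remainder -1/10*y*z**2 - 19/10*y*z + 1/45*z**2 + 2/9*y + 7/15*z + 58/45 ≠ 0; add h_3 = -1/10*y*z**2 - 19/10*y*z + 1/45*z**2 + 2/9*y + 7/15*z + 58/45 to the basis.

The other S-polynomials (S(f_1,h_3), S(f_2,h_3)) all reduce to 0 modulo the current basis, so we have a Gröbner basis.
Inter-reduce: drop elements whose leading term is divisible by another's, tail-reduce, and make monic.
Reduced Gröbner basis: {y*z**2 + 19*y*z - 2/9*z**2 - 20/9*y - 14/3*z - 116/9, x - 1/10*z - 19/10}.
Label its elements g_1 = y*z**2 + 19*y*z - 2/9*z**2 - 20/9*y - 14/3*z - 116/9, g_2 = x - 1/10*z - 19/10.

Reduce p = 5*x*y - 1/2*y*z + 4*x - 19/2*y - 2/5*z - 38/5 modulo G:
  leading term x*y: subtract (5*y)·g_2 from 5*x*y - 1/2*y*z + 4*x - 19/2*y - 2/5*z - 38/5 → 4*x - 2/5*z - 38/5
  leading term x: subtract (4)·g_2 from 4*x - 2/5*z - 38/5 → 0
  normal form = 0.
Since the normal form is 0, p ∈ I.

5*x*y - 1/2*y*z + 4*x - 19/2*y - 2/5*z - 38/5 lies in I (it reduces to 0).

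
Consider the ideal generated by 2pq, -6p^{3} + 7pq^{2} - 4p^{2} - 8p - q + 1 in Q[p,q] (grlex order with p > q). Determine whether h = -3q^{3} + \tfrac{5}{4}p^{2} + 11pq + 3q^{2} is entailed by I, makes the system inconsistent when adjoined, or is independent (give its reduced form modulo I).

-3q^{3} + \tfrac{5}{4}p^{2} + 11pq + 3q^{2} is independent of I; its normal form modulo I is \tfrac{5}{4}p^{2}.

First compute the reduced Gröbner basis of I by Buchberger's algorithm.
f_1 = 2pq, LT = pq.
f_2 = -6p^{3} + 7pq^{2} - 4p^{2} - 8p - q + 1, LT = p^{3}.

S(f_1,f_2): lcm = p^{3}q. S = \tfrac{7}{6}pq^{3} - \tfrac{2}{3}p^{2}q - \tfrac{4}{3}pq - \tfrac{1}{6}q^{2} + \tfrac{1}{6}q.
  reduce S modulo (f_1, f_2):
  remainder -\tfrac{1}{6}q^{2} + \tfrac{1}{6}q ≠ 0; add k_3 = -\tfrac{1}{6}q^{2} + \tfrac{1}{6}q to the basis.

The other S-polynomials (S(f_1,k_3), S(f_2,k_3)) all reduce to 0 modulo the current basis, so we have a Gröbner basis.
Inter-reduce: drop elements whose leading term is divisible by another's, tail-reduce, and make monic.
Reduced Gröbner basis: {p^{3} + \tfrac{2}{3}p^{2} + \tfrac{4}{3}p + \tfrac{1}{6}q - \tfrac{1}{6}, pq, q^{2} - q}.
Label its elements g_1 = p^{3} + \tfrac{2}{3}p^{2} + \tfrac{4}{3}p + \tfrac{1}{6}q - \tfrac{1}{6}, g_2 = pq, g_3 = q^{2} - q.

Reduce h = -3q^{3} + \tfrac{5}{4}p^{2} + 11pq + 3q^{2} modulo G:
  leading term q^{3}: subtract (-3q)·g_3 from -3q^{3} + \tfrac{5}{4}p^{2} + 11pq + 3q^{2} → \tfrac{5}{4}p^{2} + 11pq
  leading term p^{2}: no divisor's leading term divides it; move \tfrac{5}{4}p^{2} to the remainder.
  leading term pq: subtract (11)·g_2 from 11pq → 0
  normal form = \tfrac{5}{4}p^{2}.
The normal form is nonzero, so h ∉ I. Since h minus its normal form lies in I, I + (h) = I + (r) where r = \tfrac{5}{4}p^{2}; decide whether this ideal is the whole ring.
Run Buchberger on G together with r (pairs among the g_i already reduce to 0 since G is a Gröbner basis):
g_1 = p^{3} + \tfrac{2}{3}p^{2} + \tfrac{4}{3}p + \tfrac{1}{6}q - \tfrac{1}{6}, LT = p^{3}.
g_2 = pq, LT = pq.
g_3 = q^{2} - q, LT = q^{2}.
r = \tfrac{5}{4}p^{2}, LT = p^{2}.

S(g_1,r): lcm = p^{3}. S = \tfrac{2}{3}p^{2} + \tfrac{4}{3}p + \tfrac{1}{6}q - \tfrac{1}{6}.
  reduce S modulo (g_1, g_2, g_3, r):
  remainder \tfrac{4}{3}p + \tfrac{1}{6}q - \tfrac{1}{6} ≠ 0; add m_5 = \tfrac{4}{3}p + \tfrac{1}{6}q - \tfrac{1}{6} to the basis.

S(r,m_5): lcm = p^{2}. S = -\tfrac{1}{8}pq + \tfrac{1}{8}p.
  reduce S modulo (g_1, g_2, g_3, r, m_5):
  remainder -\tfrac{1}{64}q + \tfrac{1}{64} ≠ 0; add m_6 = -\tfrac{1}{64}q + \tfrac{1}{64} to the basis.

The other S-polynomials (S(g_1,g_2), S(g_1,g_3), S(g_2,g_3), S(g_2,r), S(g_3,r), S(g_1,m_5), S(g_2,m_5), S(g_3,m_5), S(g_1,m_6), S(g_2,m_6), S(g_3,m_6), S(r,m_6), S(m_5,m_6)) all reduce to 0 modulo the current basis, so we have a Gröbner basis.
Inter-reduce: drop elements whose leading term is divisible by another's, tail-reduce, and make monic.
Reduced Gröbner basis: {p, q - 1}.
The reduced Gröbner basis of I + (h) is {p, q - 1} ≠ {1}, a proper ideal, so the enlarged system stays consistent: h is independent of I, with normal form \tfrac{5}{4}p^{2}.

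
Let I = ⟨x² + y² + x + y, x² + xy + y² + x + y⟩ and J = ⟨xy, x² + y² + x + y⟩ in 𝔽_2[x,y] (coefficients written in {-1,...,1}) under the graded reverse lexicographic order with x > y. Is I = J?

Since reduced Gröbner bases are canonical representatives of ideals under a given ordering, it suffices to compute and compare them.
Buchberger on the first generating set:
f_1 = x² + y² + x + y, LT = x².
f_2 = x² + xy + y² + x + y, LT = x².

S(f_1,f_2): lcm = x². S = xy.
  leading term xy: no divisor's leading term divides it; move xy to the remainder.
  remainder xy ≠ 0; add g_3 = xy to the basis.

S(f_1,g_3): lcm = x²y. S = y³ + xy + y².
  leading term y³: no divisor's leading term divides it; move y³ to the remainder.
  leading term xy: subtract (1)·g_3 from xy + y² → y²
  leading term y²: no divisor's leading term divides it; move y² to the remainder.
  remainder y³ + y² ≠ 0; add g_4 = y³ + y² to the basis.

The other S-polynomials (S(f_2,g_3), S(f_1,g_4), S(f_2,g_4), S(g_3,g_4)) all reduce to 0 modulo the current basis, so we have a Gröbner basis.
Inter-reduce: drop elements whose leading term is divisible by another's, tail-reduce, and make monic.
Reduced Gröbner basis: {y³ + y², x² + y² + x + y, xy}.

Buchberger on the second generating set:
h_1 = xy, LT = xy.
h_2 = x² + y² + x + y, LT = x².

S(h_1,h_2): lcm = x²y. S = y³ + xy + y².
  leading term y³: no divisor's leading term divides it; move y³ to the remainder.
  leading term xy: subtract (1)·h_1 from xy + y² → y²
  leading term y²: no divisor's leading term divides it; move y² to the remainder.
  remainder y³ + y² ≠ 0; add k_3 = y³ + y² to the basis.

The other S-polynomials (S(h_1,k_3), S(h_2,k_3)) all reduce to 0 modulo the current basis, so we have a Gröbner basis.
Inter-reduce: drop elements whose leading term is divisible by another's, tail-reduce, and make monic.
Reduced Gröbner basis: {y³ + y², x² + y² + x + y, xy}.

The two bases agree; hence the ideals are identical.
The same test decides containment: I ⊆ J iff every generator of I reduces to 0 modulo a Gröbner basis of J.

Yes, the ideals are equal.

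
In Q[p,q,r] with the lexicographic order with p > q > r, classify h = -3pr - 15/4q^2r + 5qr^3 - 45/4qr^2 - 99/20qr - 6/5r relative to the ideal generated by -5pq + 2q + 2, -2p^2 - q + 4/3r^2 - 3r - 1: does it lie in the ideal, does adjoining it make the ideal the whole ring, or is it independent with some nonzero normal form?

First compute the reduced Gröbner basis of I by Buchberger's algorithm.
f_1 = -5pq + 2q + 2, LT = pq.
f_2 = -2p^2 - q + 4/3r^2 - 3r - 1, LT = p^2.

S(f_1,f_2): lcm = p^2q. S = -2/5pq - 2/5p - 1/2q^2 + 2/3qr^2 - 3/2qr - 1/2q.
  reduce S modulo (f_1, f_2):
  remainder -2/5p - 1/2q^2 + 2/3qr^2 - 3/2qr - 33/50q - 4/25 ≠ 0; add k_3 = -2/5p - 1/2q^2 + 2/3qr^2 - 3/2qr - 33/50q - 4/25 to the basis.

S(f_1,k_3): lcm = pq. S = -5/4q^3 + 5/3q^2r^2 - 15/4q^2r - 33/20q^2 - 4/5q - 2/5.
  reduce S modulo (f_1, f_2, k_3):
  remainder -5/4q^3 + 5/3q^2r^2 - 15/4q^2r - 33/20q^2 - 4/5q - 2/5 ≠ 0; add k_4 = -5/4q^3 + 5/3q^2r^2 - 15/4q^2r - 33/20q^2 - 4/5q - 2/5 to the basis.

The other S-polynomials (S(f_2,k_3), S(f_1,k_4), S(f_2,k_4), S(k_3,k_4)) all reduce to 0 modulo the current basis, so we have a Gröbner basis.
Inter-reduce: drop elements whose leading term is divisible by another's, tail-reduce, and make monic.
Reduced Gröbner basis: {p + 5/4q^2 - 5/3qr^2 + 15/4qr + 33/20q + 2/5, q^3 - 4/3q^2r^2 + 3q^2r + 33/25q^2 + 16/25q + 8/25}.
Label its elements g_1 = p + 5/4q^2 - 5/3qr^2 + 15/4qr + 33/20q + 2/5, g_2 = q^3 - 4/3q^2r^2 + 3q^2r + 33/25q^2 + 16/25q + 8/25.

Reduce h = -3pr - 15/4q^2r + 5qr^3 - 45/4qr^2 - 99/20qr - 6/5r modulo G:
  leading term pr: subtract (-3r)·g_1 from -3pr - 15/4q^2r + 5qr^3 - 45/4qr^2 - 99/20qr - 6/5r → 0
  normal form = 0.
Since the normal form is 0, h ∈ I.

The remainder on division by a Gröbner basis is unique — it is the normal form.

-3pr - 15/4q^2r + 5qr^3 - 45/4qr^2 - 99/20qr - 6/5r lies in I (it reduces to 0).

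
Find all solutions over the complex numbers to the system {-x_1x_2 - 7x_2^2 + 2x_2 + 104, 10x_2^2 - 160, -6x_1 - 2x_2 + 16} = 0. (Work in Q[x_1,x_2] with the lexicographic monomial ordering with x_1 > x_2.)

{(4, -4)}

Compute a lex Gröbner basis by Buchberger's algorithm.
f_1 = -x_1x_2 - 7x_2^2 + 2x_2 + 104, LT = x_1x_2.
f_2 = 10x_2^2 - 160, LT = x_2^2.
f_3 = -6x_1 - 2x_2 + 16, LT = x_1.

S(f_1,f_2): lcm = x_1x_2^2. S = 16x_1 + 7x_2^3 - 2x_2^2 - 104x_2.
  reduce S modulo (f_1, f_2, f_3):
  remainder 8/3x_2 + 32/3 ≠ 0; add h_4 = 8/3x_2 + 32/3 to the basis.

The other S-polynomials (S(f_1,f_3), S(f_2,f_3), S(f_1,h_4), S(f_2,h_4), S(f_3,h_4)) all reduce to 0 modulo the current basis, so we have a Gröbner basis.
Inter-reduce: drop elements whose leading term is divisible by another's, tail-reduce, and make monic.
Reduced Gröbner basis: {x_1 - 4, x_2 + 4}.

Since the basis is lex-ordered, x_2 + 4 is univariate in x_2. Its roots are {-4}. Back-substituting each root into the other basis elements fixes the other coordinates.
  x_2 = -4: the earlier basis element becomes x_1 - 4 = 0, giving x_1 = 4 — point (4, -4).
Zero-dimensionality of the ideal guarantees finitely many solutions over ℂ.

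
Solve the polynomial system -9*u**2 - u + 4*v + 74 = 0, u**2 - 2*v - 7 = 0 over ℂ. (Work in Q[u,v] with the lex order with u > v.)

Compute a lex Gröbner basis by Buchberger's algorithm.
f_1 = -9*u**2 - u + 4*v + 74, LT = u**2.
f_2 = u**2 - 2*v - 7, LT = u**2.

S(f_1,f_2): lcm = u**2. S = 1/9*u + 14/9*v - 11/9.
  reduce S modulo (f_1, f_2):
  remainder 1/9*u + 14/9*v - 11/9 ≠ 0; add h_3 = 1/9*u + 14/9*v - 11/9 to the basis.

S(f_1,h_3): lcm = u**2. S = -14*u*v + 100/9*u - 4/9*v - 74/9.
  reduce S modulo (f_1, f_2, h_3):
  remainder 196*v**2 - 310*v + 114 ≠ 0; add h_4 = 196*v**2 - 310*v + 114 to the basis.

The other S-polynomials (S(f_2,h_3), S(f_1,h_4), S(f_2,h_4), S(h_3,h_4)) all reduce to 0 modulo the current basis, so we have a Gröbner basis.
Inter-reduce: drop elements whose leading term is divisible by another's, tail-reduce, and make monic.
Reduced Gröbner basis: {u + 14*v - 11, v**2 - 155/98*v + 57/98}.

Since the basis is lex-ordered, v**2 - 155/98*v + 57/98 is univariate in v. Its roots are {57/98, 1}. Back-substituting each root into the other basis elements fixes the other coordinates.
  v = 57/98: the earlier basis element becomes u - 20/7 = 0, giving u = 20/7 — point (20/7, 57/98).
  v = 1: the earlier basis element becomes u + 3 = 0, giving u = -3 — point (-3, 1).

{(20/7, 57/98), (-3, 1)}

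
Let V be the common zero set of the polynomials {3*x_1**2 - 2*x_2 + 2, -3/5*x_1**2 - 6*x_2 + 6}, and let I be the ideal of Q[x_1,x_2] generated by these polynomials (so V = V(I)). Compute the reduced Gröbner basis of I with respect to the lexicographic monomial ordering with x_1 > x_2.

f_1 = 3*x_1**2 - 2*x_2 + 2, LT = x_1**2.
f_2 = -3/5*x_1**2 - 6*x_2 + 6, LT = x_1**2.

S(f_1,f_2): lcm = x_1**2. S = -32/3*x_2 + 32/3.
  leading term x_2: no divisor's leading term divides it; move -32/3*x_2 to the remainder.
  leading term 1: no divisor's leading term divides it; move 32/3 to the remainder.
  remainder -32/3*x_2 + 32/3 ≠ 0; add g_3 = -32/3*x_2 + 32/3 to the basis.

The other S-polynomials (S(f_1,g_3), S(f_2,g_3)) all reduce to 0 modulo the current basis, so we have a Gröbner basis.
Inter-reduce: drop elements whose leading term is divisible by another's, tail-reduce, and make monic.

G = {x_1**2, x_2 - 1}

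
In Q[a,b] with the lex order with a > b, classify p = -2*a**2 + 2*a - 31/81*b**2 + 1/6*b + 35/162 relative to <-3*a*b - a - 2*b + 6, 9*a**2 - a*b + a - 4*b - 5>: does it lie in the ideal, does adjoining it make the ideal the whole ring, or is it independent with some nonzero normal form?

First compute the reduced Gröbner basis of I by Buchberger's algorithm.
f_1 = -3*a*b - a - 2*b + 6, LT = a*b.
f_2 = 9*a**2 - a*b + a - 4*b - 5, LT = a**2.

S(f_1,f_2): lcm = a**2*b. S = 1/3*a**2 + 1/9*a*b**2 + 5/9*a*b - 2*a + 4/9*b**2 + 5/9*b.
  reduce S modulo (f_1, f_2):
  remainder -20/9*a + 10/27*b**2 + 5/9*b + 35/27 ≠ 0; add h_3 = -20/9*a + 10/27*b**2 + 5/9*b + 35/27 to the basis.

S(f_1,h_3): lcm = a*b. S = 1/3*a + 1/6*b**3 + 1/4*b**2 + 5/4*b - 2.
  reduce S modulo (f_1, f_2, h_3):
  remainder 1/6*b**3 + 11/36*b**2 + 4/3*b - 65/36 ≠ 0; add h_4 = 1/6*b**3 + 11/36*b**2 + 4/3*b - 65/36 to the basis.

The other S-polynomials (S(f_2,h_3), S(f_1,h_4), S(f_2,h_4), S(h_3,h_4)) all reduce to 0 modulo the current basis, so we have a Gröbner basis.
Inter-reduce: drop elements whose leading term is divisible by another's, tail-reduce, and make monic.
Reduced Gröbner basis: {a - 1/6*b**2 - 1/4*b - 7/12, b**3 + 11/6*b**2 + 8*b - 65/6}.
Label its elements g_1 = a - 1/6*b**2 - 1/4*b - 7/12, g_2 = b**3 + 11/6*b**2 + 8*b - 65/6.

Reduce p = -2*a**2 + 2*a - 31/81*b**2 + 1/6*b + 35/162 modulo G:
  leading term a**2: subtract (-2*a)·g_1 from -2*a**2 + 2*a - 31/81*b**2 + 1/6*b + 35/162 → -1/3*a*b**2 - 1/2*a*b + 5/6*a - 31/81*b**2 + 1/6*b + 35/162
  leading term a*b**2: subtract (-1/3*b**2)·g_1 from -1/3*a*b**2 - 1/2*a*b + 5/6*a - 31/81*b**2 + 1/6*b + 35/162 → -1/2*a*b + 5/6*a - 1/18*b**4 - 1/12*b**3 - 187/324*b**2 + 1/6*b + 35/162
  leading term a*b: subtract (-1/2*b)·g_1 from -1/2*a*b + 5/6*a - 1/18*b**4 - 1/12*b**3 - 187/324*b**2 + 1/6*b + 35/162 → 5/6*a - 1/18*b**4 - 1/6*b**3 - 455/648*b**2 - 1/8*b + 35/162
  leading term a: subtract (5/6)·g_1 from 5/6*a - 1/18*b**4 - 1/6*b**3 - 455/648*b**2 - 1/8*b + 35/162 → -1/18*b**4 - 1/6*b**3 - 365/648*b**2 + 1/12*b + 455/648
  leading term b**4: subtract (-1/18*b)·g_2 from -1/18*b**4 - 1/6*b**3 - 365/648*b**2 + 1/12*b + 455/648 → -7/108*b**3 - 77/648*b**2 - 14/27*b + 455/648
  leading term b**3: subtract (-7/108)·g_2 from -7/108*b**3 - 77/648*b**2 - 14/27*b + 455/648 → 0
  normal form = 0.
Since the normal form is 0, p ∈ I.

Ideal membership is decidable via reduction modulo a Gröbner basis.

-2*a**2 + 2*a - 31/81*b**2 + 1/6*b + 35/162 lies in I (it reduces to 0).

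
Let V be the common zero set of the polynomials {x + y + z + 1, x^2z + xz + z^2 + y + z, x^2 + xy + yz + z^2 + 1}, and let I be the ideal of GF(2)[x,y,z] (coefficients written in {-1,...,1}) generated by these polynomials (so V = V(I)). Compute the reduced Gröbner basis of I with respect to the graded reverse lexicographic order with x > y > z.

G = {z^3 + z, x + z + 1, y}

f_1 = x + y + z + 1, LT = x.
f_2 = x^2z + xz + z^2 + y + z, LT = x^2z.
f_3 = x^2 + xy + yz + z^2 + 1, LT = x^2.

S(f_1,f_2): lcm = x^2z. S = xyz + xz^2 + z^2 + y + z.
  leading term xyz: subtract (yz)·f_1 from xyz + xz^2 + z^2 + y + z → y^2z + xz^2 + yz^2 + yz + z^2 + y + z
  leading term y^2z: no divisor's leading term divides it; move y^2z to the remainder.
  leading term xz^2: subtract (z^2)·f_1 from xz^2 + yz^2 + yz + z^2 + y + z → z^3 + yz + y + z
  leading term z^3: no divisor's leading term divides it; move z^3 to the remainder.
  leading term yz: no divisor's leading term divides it; move yz to the remainder.
  leading term y: no divisor's leading term divides it; move y to the remainder.
  leading term z: no divisor's leading term divides it; move z to the remainder.
  remainder y^2z + z^3 + yz + y + z ≠ 0; add g_4 = y^2z + z^3 + yz + y + z to the basis.

S(f_1,f_3): lcm = x^2. S = xz + yz + z^2 + x + 1.
  leading term xz: subtract (z)·f_1 from xz + yz + z^2 + x + 1 → x + z + 1
  leading term x: subtract (1)·f_1 from x + z + 1 → y
  leading term y: no divisor's leading term divides it; move y to the remainder.
  remainder y ≠ 0; add g_5 = y to the basis.

S(g_4,g_5): lcm = y^2z. S = z^3 + yz + y + z.
  leading term z^3: no divisor's leading term divides it; move z^3 to the remainder.
  leading term yz: subtract (z)·g_5 from yz + y + z → y + z
  leading term y: subtract (1)·g_5 from y + z → z
  leading term z: no divisor's leading term divides it; move z to the remainder.
  remainder z^3 + z ≠ 0; add g_6 = z^3 + z to the basis.

The other S-polynomials (S(f_2,f_3), S(f_1,g_4), S(f_2,g_4), S(f_3,g_4), S(f_1,g_5), S(f_2,g_5), S(f_3,g_5), S(f_1,g_6), S(f_2,g_6), S(f_3,g_6), S(g_4,g_6), S(g_5,g_6)) all reduce to 0 modulo the current basis, so we have a Gröbner basis.
Inter-reduce: drop elements whose leading term is divisible by another's, tail-reduce, and make monic.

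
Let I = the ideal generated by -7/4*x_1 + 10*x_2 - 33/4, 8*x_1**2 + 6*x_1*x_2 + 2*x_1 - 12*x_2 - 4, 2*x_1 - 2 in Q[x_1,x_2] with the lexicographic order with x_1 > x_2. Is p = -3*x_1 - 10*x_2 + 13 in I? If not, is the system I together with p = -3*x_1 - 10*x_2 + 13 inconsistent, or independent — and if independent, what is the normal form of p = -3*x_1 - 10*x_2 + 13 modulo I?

First compute the reduced Gröbner basis of I by Buchberger's algorithm.
f_1 = -7/4*x_1 + 10*x_2 - 33/4, LT = x_1.
f_2 = 8*x_1**2 + 6*x_1*x_2 + 2*x_1 - 12*x_2 - 4, LT = x_1**2.
f_3 = 2*x_1 - 2, LT = x_1.

S(f_1,f_2): lcm = x_1**2. S = -181/28*x_1*x_2 + 125/28*x_1 + 3/2*x_2 + 1/2.
  leading term x_1*x_2: subtract (181/49*x_2)·f_1 from -181/28*x_1*x_2 + 125/28*x_1 + 3/2*x_2 + 1/2 → 125/28*x_1 - 1810/49*x_2**2 + 6267/196*x_2 + 1/2
  leading term x_1: subtract (-125/49)·f_1 from 125/28*x_1 - 1810/49*x_2**2 + 6267/196*x_2 + 1/2 → -1810/49*x_2**2 + 11267/196*x_2 - 4027/196
  leading term x_2**2: no divisor's leading term divides it; move -1810/49*x_2**2 to the remainder.
  leading term x_2: no divisor's leading term divides it; move 11267/196*x_2 to the remainder.
  leading term 1: no divisor's leading term divides it; move -4027/196 to the remainder.
  remainder -1810/49*x_2**2 + 11267/196*x_2 - 4027/196 ≠ 0; add h_4 = -1810/49*x_2**2 + 11267/196*x_2 - 4027/196 to the basis.

S(f_1,f_3): lcm = x_1. S = -40/7*x_2 + 40/7.
  leading term x_2: no divisor's leading term divides it; move -40/7*x_2 to the remainder.
  leading term 1: no divisor's leading term divides it; move 40/7 to the remainder.
  remainder -40/7*x_2 + 40/7 ≠ 0; add h_5 = -40/7*x_2 + 40/7 to the basis.

S(f_2,f_3): lcm = x_1**2. S = 3/4*x_1*x_2 + 5/4*x_1 - 3/2*x_2 - 1/2.
  leading term x_1*x_2: subtract (-3/7*x_2)·f_1 from 3/4*x_1*x_2 + 5/4*x_1 - 3/2*x_2 - 1/2 → 5/4*x_1 + 30/7*x_2**2 - 141/28*x_2 - 1/2
  leading term x_1: subtract (-5/7)·f_1 from 5/4*x_1 + 30/7*x_2**2 - 141/28*x_2 - 1/2 → 30/7*x_2**2 + 59/28*x_2 - 179/28
  leading term x_2**2: subtract (-21/181)·h_4 from 30/7*x_2**2 + 59/28*x_2 - 179/28 → 11120/1267*x_2 - 11120/1267
  leading term x_2: subtract (-278/181)·h_5 from 11120/1267*x_2 - 11120/1267 → 0
  remainder 0.

S(f_1,h_4): leading monomials are coprime, so the S-polynomial reduces to 0 (Buchberger's first criterion).
S(f_2,h_4): leading monomials are coprime, so the S-polynomial reduces to 0 (Buchberger's first criterion).
S(f_3,h_4): leading monomials are coprime, so the S-polynomial reduces to 0 (Buchberger's first criterion).
S(f_1,h_5): leading monomials are coprime, so the S-polynomial reduces to 0 (Buchberger's first criterion).
S(f_2,h_5): leading monomials are coprime, so the S-polynomial reduces to 0 (Buchberger's first criterion).
S(f_3,h_5): leading monomials are coprime, so the S-polynomial reduces to 0 (Buchberger's first criterion).
S(h_4,h_5): lcm = x_2**2. S = -4027/7240*x_2 + 4027/7240.
  leading term x_2: subtract (28189/289600)·h_5 from -4027/7240*x_2 + 4027/7240 → 0
  remainder 0.

Every S-polynomial of the final basis reduces to 0, so we have a Gröbner basis.
Inter-reduce: drop elements whose leading term is divisible by another's, tail-reduce, and make monic.
Reduced Gröbner basis: {x_1 - 1, x_2 - 1}.
Label its elements g_1 = x_1 - 1, g_2 = x_2 - 1.

Reduce p = -3*x_1 - 10*x_2 + 13 modulo G:
  leading term x_1: subtract (-3)·g_1 from -3*x_1 - 10*x_2 + 13 → -10*x_2 + 10
  leading term x_2: subtract (-10)·g_2 from -10*x_2 + 10 → 0
  normal form = 0.
Since the normal form is 0, p ∈ I.

-3*x_1 - 10*x_2 + 13 lies in I (it reduces to 0).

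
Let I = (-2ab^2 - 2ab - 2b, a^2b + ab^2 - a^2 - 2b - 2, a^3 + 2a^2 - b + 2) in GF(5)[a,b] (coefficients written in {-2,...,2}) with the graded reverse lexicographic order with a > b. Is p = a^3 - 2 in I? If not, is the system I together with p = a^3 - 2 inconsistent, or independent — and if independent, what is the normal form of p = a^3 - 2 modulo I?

First compute the reduced Gröbner basis of I by Buchberger's algorithm.
f_1 = -2ab^2 - 2ab - 2b, LT = ab^2.
f_2 = a^2b + ab^2 - a^2 - 2b - 2, LT = a^2b.
f_3 = a^3 + 2a^2 - b + 2, LT = a^3.

S(f_1,f_2): lcm = a^2b^2. S = -ab^3 + 2a^2b + ab + 2b^2 + 2b.
  leading term ab^3: subtract (-2b)·f_1 from -ab^3 + 2a^2b + ab + 2b^2 + 2b → 2a^2b + ab^2 + ab - 2b^2 + 2b
  leading term a^2b: subtract (2)·f_2 from 2a^2b + ab^2 + ab - 2b^2 + 2b → -ab^2 + 2a^2 + ab - 2b^2 + b - 1
  leading term ab^2: subtract (-2)·f_1 from -ab^2 + 2a^2 + ab - 2b^2 + b - 1 → 2a^2 + 2ab - 2b^2 + 2b - 1
  leading term a^2: no divisor's leading term divides it; move 2a^2 to the remainder.
  leading term ab: no divisor's leading term divides it; move 2ab to the remainder.
  leading term b^2: no divisor's leading term divides it; move -2b^2 to the remainder.
  leading term b: no divisor's leading term divides it; move 2b to the remainder.
  leading term 1: no divisor's leading term divides it; move -1 to the remainder.
  remainder 2a^2 + 2ab - 2b^2 + 2b - 1 ≠ 0; add h_4 = 2a^2 + 2ab - 2b^2 + 2b - 1 to the basis.

S(f_1,f_3): lcm = a^3b^2. S = a^3b - 2a^2b^2 + a^2b + b^3 - 2b^2.
  leading term a^3b: subtract (a)·f_2 from a^3b - 2a^2b^2 + a^2b + b^3 - 2b^2 → 2a^2b^2 + a^3 + a^2b + b^3 + 2ab - 2b^2 + 2a
  leading term a^2b^2: subtract (-a)·f_1 from 2a^2b^2 + a^3 + a^2b + b^3 + 2ab - 2b^2 + 2a → a^3 - a^2b + b^3 - 2b^2 + 2a
  leading term a^3: subtract (1)·f_3 from a^3 - a^2b + b^3 - 2b^2 + 2a → -a^2b + b^3 - 2a^2 - 2b^2 + 2a + b - 2
  leading term a^2b: subtract (-1)·f_2 from -a^2b + b^3 - 2a^2 - 2b^2 + 2a + b - 2 → ab^2 + b^3 + 2a^2 - 2b^2 + 2a - b + 1
  leading term ab^2: subtract (2)·f_1 from ab^2 + b^3 + 2a^2 - 2b^2 + 2a - b + 1 → b^3 + 2a^2 - ab - 2b^2 + 2a - 2b + 1
  leading term b^3: no divisor's leading term divides it; move b^3 to the remainder.
  leading term a^2: subtract (1)·h_4 from 2a^2 - ab - 2b^2 + 2a - 2b + 1 → 2ab + 2a + b + 2
  leading term ab: no divisor's leading term divides it; move 2ab to the remainder.
  leading term a: no divisor's leading term divides it; move 2a to the remainder.
  leading term b: no divisor's leading term divides it; move b to the remainder.
  leading term 1: no divisor's leading term divides it; move 2 to the remainder.
  remainder b^3 + 2ab + 2a + b + 2 ≠ 0; add h_5 = b^3 + 2ab + 2a + b + 2 to the basis.

S(f_2,f_3): lcm = a^3b. S = a^2b^2 - a^3 - 2a^2b - 2ab + b^2 - 2a - 2b.
  leading term a^2b^2: subtract (2a)·f_1 from a^2b^2 - a^3 - 2a^2b - 2ab + b^2 - 2a - 2b → -a^3 + 2a^2b + 2ab + b^2 - 2a - 2b
  leading term a^3: subtract (-1)·f_3 from -a^3 + 2a^2b + 2ab + b^2 - 2a - 2b → 2a^2b + 2a^2 + 2ab + b^2 - 2a + 2b + 2
  leading term a^2b: subtract (2)·f_2 from 2a^2b + 2a^2 + 2ab + b^2 - 2a + 2b + 2 → -2ab^2 - a^2 + 2ab + b^2 - 2a + b + 1
  leading term ab^2: subtract (1)·f_1 from -2ab^2 - a^2 + 2ab + b^2 - 2a + b + 1 → -a^2 - ab + b^2 - 2a - 2b + 1
  leading term a^2: subtract (2)·h_4 from -a^2 - ab + b^2 - 2a - 2b + 1 → -2a - b - 2
  leading term a: no divisor's leading term divides it; move -2a to the remainder.
  leading term b: no divisor's leading term divides it; move -b to the remainder.
  leading term 1: no divisor's leading term divides it; move -2 to the remainder.
  remainder -2a - b - 2 ≠ 0; add h_6 = -2a - b - 2 to the basis.

S(f_1,h_4): lcm = a^2b^2. S = -ab^3 + b^4 + a^2b - b^3 + ab - 2b^2.
  leading term ab^3: subtract (-2b)·f_1 from -ab^3 + b^4 + a^2b - b^3 + ab - 2b^2 → b^4 + a^2b + ab^2 - b^3 + ab - b^2
  leading term b^4: subtract (b)·h_5 from b^4 + a^2b + ab^2 - b^3 + ab - b^2 → a^2b - ab^2 - b^3 - ab - 2b^2 - 2b
  leading term a^2b: subtract (1)·f_2 from a^2b - ab^2 - b^3 - ab - 2b^2 - 2b → -2ab^2 - b^3 + a^2 - ab - 2b^2 + 2
  leading term ab^2: subtract (1)·f_1 from -2ab^2 - b^3 + a^2 - ab - 2b^2 + 2 → -b^3 + a^2 + ab - 2b^2 + 2b + 2
  leading term b^3: subtract (-1)·h_5 from -b^3 + a^2 + ab - 2b^2 + 2b + 2 → a^2 - 2ab - 2b^2 + 2a - 2b - 1
  leading term a^2: subtract (-2)·h_4 from a^2 - 2ab - 2b^2 + 2a - 2b - 1 → 2ab - b^2 + 2a + 2b + 2
  leading term ab: subtract (-b)·h_6 from 2ab - b^2 + 2a + 2b + 2 → -2b^2 + 2a + 2
  leading term b^2: no divisor's leading term divides it; move -2b^2 to the remainder.
  leading term a: subtract (-1)·h_6 from 2a + 2 → -b
  leading term b: no divisor's leading term divides it; move -b to the remainder.
  remainder -2b^2 - b ≠ 0; add h_7 = -2b^2 - b to the basis.

S(f_1,h_5): lcm = ab^3. S = -2a^2b + ab^2 - 2a^2 - ab + b^2 - 2a.
  leading term a^2b: subtract (-2)·f_2 from -2a^2b + ab^2 - 2a^2 - ab + b^2 - 2a → -2ab^2 + a^2 - ab + b^2 - 2a + b + 1
  leading term ab^2: subtract (1)·f_1 from -2ab^2 + a^2 - ab + b^2 - 2a + b + 1 → a^2 + ab + b^2 - 2a - 2b + 1
  leading term a^2: subtract (-2)·h_4 from a^2 + ab + b^2 - 2a - 2b + 1 → 2b^2 - 2a + 2b - 1
  leading term b^2: subtract (-1)·h_7 from 2b^2 - 2a + 2b - 1 → -2a + b - 1
  leading term a: subtract (1)·h_6 from -2a + b - 1 → 2b + 1
  leading term b: no divisor's leading term divides it; move 2b to the remainder.
  leading term 1: no divisor's leading term divides it; move 1 to the remainder.
  remainder 2b + 1 ≠ 0; add h_8 = 2b + 1 to the basis.

The other S-polynomials (S(f_2,h_4), S(f_3,h_4), S(f_2,h_5), S(f_3,h_5), S(h_4,h_5), S(f_1,h_6), S(f_2,h_6), S(f_3,h_6), S(h_4,h_6), S(h_5,h_6), S(f_1,h_7), S(f_2,h_7), S(f_3,h_7), S(h_4,h_7), S(h_5,h_7), S(h_6,h_7), S(f_1,h_8), S(f_2,h_8), S(f_3,h_8), S(h_4,h_8), S(h_5,h_8), S(h_6,h_8), S(h_7,h_8)) all reduce to 0 modulo the current basis, so we have a Gröbner basis.
Inter-reduce: drop elements whose leading term is divisible by another's, tail-reduce, and make monic.
Reduced Gröbner basis: {a + 2, b - 2}.
Label its elements g_1 = a + 2, g_2 = b - 2.

Reduce p = a^3 - 2 modulo G:
  leading term a^3: subtract (a^2)·g_1 from a^3 - 2 → -2a^2 - 2
  leading term a^2: subtract (-2a)·g_1 from -2a^2 - 2 → -a - 2
  leading term a: subtract (-1)·g_1 from -a - 2 → 0
  normal form = 0.
Since the normal form is 0, p ∈ I.

a^3 - 2 lies in I (it reduces to 0).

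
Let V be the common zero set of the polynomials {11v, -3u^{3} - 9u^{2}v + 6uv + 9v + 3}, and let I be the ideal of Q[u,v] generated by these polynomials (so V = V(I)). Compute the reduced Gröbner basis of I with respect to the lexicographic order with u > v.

G = {u^{3} - 1, v}

The reduced Gröbner basis is the canonical form of the ideal for this ordering.

f_1 = 11v, LT = v.
f_2 = -3u^{3} - 9u^{2}v + 6uv + 9v + 3, LT = u^{3}.

The S-polynomials (S(f_1,f_2)) all reduce to 0 modulo the current basis, so we have a Gröbner basis.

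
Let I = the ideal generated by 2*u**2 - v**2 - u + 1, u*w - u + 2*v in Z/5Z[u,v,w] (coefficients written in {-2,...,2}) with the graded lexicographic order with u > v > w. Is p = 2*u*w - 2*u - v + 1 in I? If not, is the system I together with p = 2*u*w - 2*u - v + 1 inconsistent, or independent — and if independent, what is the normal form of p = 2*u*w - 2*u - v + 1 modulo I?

Adjoining 2*u*w - 2*u - v + 1 makes the ideal the whole ring: the system is inconsistent.

First compute the reduced Gröbner basis of I by Buchberger's algorithm.
f_1 = 2*u**2 - v**2 - u + 1, LT = u**2.
f_2 = u*w - u + 2*v, LT = u*w.

S(f_1,f_2): lcm = u**2*w. S = 2*v**2*w + u**2 - 2*u*v + 2*u*w - 2*w.
  leading term v**2*w: no divisor's leading term divides it; move 2*v**2*w to the remainder.
  leading term u**2: subtract (-2)·f_1 from u**2 - 2*u*v + 2*u*w - 2*w → -2*u*v + 2*u*w - 2*v**2 - 2*u - 2*w + 2
  leading term u*v: no divisor's leading term divides it; move -2*u*v to the remainder.
  leading term u*w: subtract (2)·f_2 from 2*u*w - 2*v**2 - 2*u - 2*w + 2 → -2*v**2 + v - 2*w + 2
  leading term v**2: no divisor's leading term divides it; move -2*v**2 to the remainder.
  leading term v: no divisor's leading term divides it; move v to the remainder.
  leading term w: no divisor's leading term divides it; move -2*w to the remainder.
  leading term 1: no divisor's leading term divides it; move 2 to the remainder.
  remainder 2*v**2*w - 2*u*v - 2*v**2 + v - 2*w + 2 ≠ 0; add h_3 = 2*v**2*w - 2*u*v - 2*v**2 + v - 2*w + 2 to the basis.

The other S-polynomials (S(f_1,h_3), S(f_2,h_3)) all reduce to 0 modulo the current basis, so we have a Gröbner basis.
Inter-reduce: drop elements whose leading term is divisible by another's, tail-reduce, and make monic.
Reduced Gröbner basis: {v**2*w - u*v - v**2 - 2*v - w + 1, u**2 + 2*v**2 + 2*u - 2, u*w - u + 2*v}.
Label its elements g_1 = v**2*w - u*v - v**2 - 2*v - w + 1, g_2 = u**2 + 2*v**2 + 2*u - 2, g_3 = u*w - u + 2*v.

Reduce p = 2*u*w - 2*u - v + 1 modulo G:
  leading term u*w: subtract (2)·g_3 from 2*u*w - 2*u - v + 1 → 1
  leading term 1: no divisor's leading term divides it; move 1 to the remainder.
  normal form = 1.
The normal form is nonzero, so p ∉ I. Since p minus its normal form lies in I, I + (p) = I + (r) where r = 1; decide whether this ideal is the whole ring.
Here r = 1 is a nonzero constant, hence a unit: 1 ∈ I + (p), the Gröbner basis of I + (p) is {1}, and the enlarged system has no common solution — adjoining p is inconsistent.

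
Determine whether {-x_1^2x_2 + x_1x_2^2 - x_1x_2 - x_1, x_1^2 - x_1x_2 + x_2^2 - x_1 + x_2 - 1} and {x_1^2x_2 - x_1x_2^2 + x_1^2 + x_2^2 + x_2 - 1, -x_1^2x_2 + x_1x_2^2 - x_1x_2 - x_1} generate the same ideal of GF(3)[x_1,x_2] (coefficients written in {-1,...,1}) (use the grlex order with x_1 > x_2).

For a fixed monomial order, each ideal has a unique reduced Gröbner basis; comparing bases decides equality.
Buchberger on the first generating set:
f_1 = -x_1^2x_2 + x_1x_2^2 - x_1x_2 - x_1, LT = x_1^2x_2.
f_2 = x_1^2 - x_1x_2 + x_2^2 - x_1 + x_2 - 1, LT = x_1^2.

S(f_1,f_2): lcm = x_1^2x_2. S = -x_2^3 - x_1x_2 - x_2^2 + x_1 + x_2.
  leading term x_2^3: no divisor's leading term divides it; move -x_2^3 to the remainder.
  leading term x_1x_2: no divisor's leading term divides it; move -x_1x_2 to the remainder.
  leading term x_2^2: no divisor's leading term divides it; move -x_2^2 to the remainder.
  leading term x_1: no divisor's leading term divides it; move x_1 to the remainder.
  leading term x_2: no divisor's leading term divides it; move x_2 to the remainder.
  remainder -x_2^3 - x_1x_2 - x_2^2 + x_1 + x_2 ≠ 0; add g_3 = -x_2^3 - x_1x_2 - x_2^2 + x_1 + x_2 to the basis.

The other S-polynomials (S(f_1,g_3), S(f_2,g_3)) all reduce to 0 modulo the current basis, so we have a Gröbner basis.
Inter-reduce: drop elements whose leading term is divisible by another's, tail-reduce, and make monic.
Reduced Gröbner basis: {x_2^3 + x_1x_2 + x_2^2 - x_1 - x_2, x_1^2 - x_1x_2 + x_2^2 - x_1 + x_2 - 1}.

Buchberger on the second generating set:
h_1 = x_1^2x_2 - x_1x_2^2 + x_1^2 + x_2^2 + x_2 - 1, LT = x_1^2x_2.
h_2 = -x_1^2x_2 + x_1x_2^2 - x_1x_2 - x_1, LT = x_1^2x_2.

S(h_1,h_2): lcm = x_1^2x_2. S = x_1^2 - x_1x_2 + x_2^2 - x_1 + x_2 - 1.
  leading term x_1^2: no divisor's leading term divides it; move x_1^2 to the remainder.
  leading term x_1x_2: no divisor's leading term divides it; move -x_1x_2 to the remainder.
  leading term x_2^2: no divisor's leading term divides it; move x_2^2 to the remainder.
  leading term x_1: no divisor's leading term divides it; move -x_1 to the remainder.
  leading term x_2: no divisor's leading term divides it; move x_2 to the remainder.
  leading term 1: no divisor's leading term divides it; move -1 to the remainder.
  remainder x_1^2 - x_1x_2 + x_2^2 - x_1 + x_2 - 1 ≠ 0; add k_3 = x_1^2 - x_1x_2 + x_2^2 - x_1 + x_2 - 1 to the basis.

S(h_1,k_3): lcm = x_1^2x_2. S = -x_2^3 + x_1^2 + x_1x_2 - x_2 - 1.
  leading term x_2^3: no divisor's leading term divides it; move -x_2^3 to the remainder.
  leading term x_1^2: subtract (1)·k_3 from x_1^2 + x_1x_2 - x_2 - 1 → -x_1x_2 - x_2^2 + x_1 + x_2
  leading term x_1x_2: no divisor's leading term divides it; move -x_1x_2 to the remainder.
  leading term x_2^2: no divisor's leading term divides it; move -x_2^2 to the remainder.
  leading term x_1: no divisor's leading term divides it; move x_1 to the remainder.
  leading term x_2: no divisor's leading term divides it; move x_2 to the remainder.
  remainder -x_2^3 - x_1x_2 - x_2^2 + x_1 + x_2 ≠ 0; add k_4 = -x_2^3 - x_1x_2 - x_2^2 + x_1 + x_2 to the basis.

The other S-polynomials (S(h_2,k_3), S(h_1,k_4), S(h_2,k_4), S(k_3,k_4)) all reduce to 0 modulo the current basis, so we have a Gröbner basis.
Inter-reduce: drop elements whose leading term is divisible by another's, tail-reduce, and make monic.
Reduced Gröbner basis: {x_2^3 + x_1x_2 + x_2^2 - x_1 - x_2, x_1^2 - x_1x_2 + x_2^2 - x_1 + x_2 - 1}.

These coincide, so the ideals are equal.
The choice of monomial ordering does not affect the verdict — as long as both bases are computed under the same ordering, their equality decides ideal equality.

Yes, the ideals are equal.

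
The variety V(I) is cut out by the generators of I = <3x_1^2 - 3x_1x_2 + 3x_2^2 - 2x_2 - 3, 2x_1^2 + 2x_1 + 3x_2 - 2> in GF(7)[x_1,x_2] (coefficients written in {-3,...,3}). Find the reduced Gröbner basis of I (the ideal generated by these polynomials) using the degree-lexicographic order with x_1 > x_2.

G = {x_2^3 + 3x_2^2 + 2x_1 - 2x_2 - 1, x_1^2 + x_1 - 2x_2 - 1, x_1x_2 - x_2^2 + x_1 + x_2}

f_1 = 3x_1^2 - 3x_1x_2 + 3x_2^2 - 2x_2 - 3, LT = x_1^2.
f_2 = 2x_1^2 + 2x_1 + 3x_2 - 2, LT = x_1^2.

S(f_1,f_2): lcm = x_1^2. S = -x_1x_2 + x_2^2 - x_1 - x_2.
  leading term x_1x_2: no divisor's leading term divides it; move -x_1x_2 to the remainder.
  leading term x_2^2: no divisor's leading term divides it; move x_2^2 to the remainder.
  leading term x_1: no divisor's leading term divides it; move -x_1 to the remainder.
  leading term x_2: no divisor's leading term divides it; move -x_2 to the remainder.
  remainder -x_1x_2 + x_2^2 - x_1 - x_2 ≠ 0; add g_3 = -x_1x_2 + x_2^2 - x_1 - x_2 to the basis.

S(f_1,g_3): lcm = x_1^2x_2. S = x_2^3 - x_1^2 - x_1x_2 - 3x_2^2 - x_2.
  leading term x_2^3: no divisor's leading term divides it; move x_2^3 to the remainder.
  leading term x_1^2: subtract (2)·f_1 from -x_1^2 - x_1x_2 - 3x_2^2 - x_2 → -2x_1x_2 - 2x_2^2 + 3x_2 - 1
  leading term x_1x_2: subtract (2)·g_3 from -2x_1x_2 - 2x_2^2 + 3x_2 - 1 → 3x_2^2 + 2x_1 - 2x_2 - 1
  leading term x_2^2: no divisor's leading term divides it; move 3x_2^2 to the remainder.
  leading term x_1: no divisor's leading term divides it; move 2x_1 to the remainder.
  leading term x_2: no divisor's leading term divides it; move -2x_2 to the remainder.
  leading term 1: no divisor's leading term divides it; move -1 to the remainder.
  remainder x_2^3 + 3x_2^2 + 2x_1 - 2x_2 - 1 ≠ 0; add g_4 = x_2^3 + 3x_2^2 + 2x_1 - 2x_2 - 1 to the basis.

The other S-polynomials (S(f_2,g_3), S(f_1,g_4), S(f_2,g_4), S(g_3,g_4)) all reduce to 0 modulo the current basis, so we have a Gröbner basis.
Inter-reduce: drop elements whose leading term is divisible by another's, tail-reduce, and make monic.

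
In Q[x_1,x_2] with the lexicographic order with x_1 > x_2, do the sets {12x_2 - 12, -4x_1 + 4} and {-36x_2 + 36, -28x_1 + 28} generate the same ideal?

Yes, the ideals are equal.

Equality of ideals is decidable: compute both reduced Gröbner bases (unique for the ordering) and check whether they agree.
Buchberger on the first generating set:
f_1 = 12x_2 - 12, LT = x_2.
f_2 = -4x_1 + 4, LT = x_1.

The S-polynomials (S(f_1,f_2)) all reduce to 0 modulo the current basis, so we have a Gröbner basis.
Inter-reduce: drop elements whose leading term is divisible by another's, tail-reduce, and make monic.
Reduced Gröbner basis: {x_1 - 1, x_2 - 1}.

Buchberger on the second generating set:
h_1 = -36x_2 + 36, LT = x_2.
h_2 = -28x_1 + 28, LT = x_1.

The S-polynomials (S(h_1,h_2)) all reduce to 0 modulo the current basis, so we have a Gröbner basis.
Inter-reduce: drop elements whose leading term is divisible by another's, tail-reduce, and make monic.
Reduced Gröbner basis: {x_1 - 1, x_2 - 1}.

Same reduced basis, so the two generating sets span the same ideal.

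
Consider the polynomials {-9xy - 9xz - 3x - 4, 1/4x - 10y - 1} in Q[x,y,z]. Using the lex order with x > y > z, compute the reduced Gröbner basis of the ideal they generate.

G = {x - 40y - 4, y^2 + yz + 13/30y + 1/10z + 2/45}

The reduced Gröbner basis is the canonical form of the ideal for this ordering.

f_1 = -9xy - 9xz - 3x - 4, LT = xy.
f_2 = 1/4x - 10y - 1, LT = x.

S(f_1,f_2): lcm = xy. S = xz + 1/3x + 40y^2 + 4y + 4/9.
  reduce S modulo (f_1, f_2):
  remainder 40y^2 + 40yz + 52/3y + 4z + 16/9 ≠ 0; add g_3 = 40y^2 + 40yz + 52/3y + 4z + 16/9 to the basis.

The other S-polynomials (S(f_1,g_3), S(f_2,g_3)) all reduce to 0 modulo the current basis, so we have a Gröbner basis.
Inter-reduce: drop elements whose leading term is divisible by another's, tail-reduce, and make monic.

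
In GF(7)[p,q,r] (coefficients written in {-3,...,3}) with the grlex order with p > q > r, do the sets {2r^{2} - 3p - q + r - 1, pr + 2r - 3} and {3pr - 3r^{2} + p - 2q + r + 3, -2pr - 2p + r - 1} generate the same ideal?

Since reduced Gröbner bases are canonical representatives of ideals under a given ordering, it suffices to compute and compare them.
Buchberger on the first generating set:
f_1 = 2r^{2} - 3p - q + r - 1, LT = r^{2}.
f_2 = pr + 2r - 3, LT = pr.

S(f_1,f_2): lcm = pr^{2}. S = 2p^{2} + 3pq - 3pr - 2r^{2} + 3p + 3r.
  leading term p^{2}: no divisor's leading term divides it; move 2p^{2} to the remainder.
  leading term pq: no divisor's leading term divides it; move 3pq to the remainder.
  leading term pr: subtract (-3)·f_2 from -3pr - 2r^{2} + 3p + 3r → -2r^{2} + 3p + 2r - 2
  leading term r^{2}: subtract (-1)·f_1 from -2r^{2} + 3p + 2r - 2 → -q + 3r - 3
  leading term q: no divisor's leading term divides it; move -q to the remainder.
  leading term r: no divisor's leading term divides it; move 3r to the remainder.
  leading term 1: no divisor's leading term divides it; move -3 to the remainder.
  remainder 2p^{2} + 3pq - q + 3r - 3 ≠ 0; add g_3 = 2p^{2} + 3pq - q + 3r - 3 to the basis.

The other S-polynomials (S(f_1,g_3), S(f_2,g_3)) all reduce to 0 modulo the current basis, so we have a Gröbner basis.
Inter-reduce: drop elements whose leading term is divisible by another's, tail-reduce, and make monic.
Reduced Gröbner basis: {p^{2} - 2pq + 3q - 2r + 2, pr + 2r - 3, r^{2} + 2p + 3q - 3r + 3}.

Buchberger on the second generating set:
h_1 = 3pr - 3r^{2} + p - 2q + r + 3, LT = pr.
h_2 = -2pr - 2p + r - 1, LT = pr.

S(h_1,h_2): lcm = pr. S = -r^{2} - 3p - 3q + 2r - 3.
  leading term r^{2}: no divisor's leading term divides it; move -r^{2} to the remainder.
  leading term p: no divisor's leading term divides it; move -3p to the remainder.
  leading term q: no divisor's leading term divides it; move -3q to the remainder.
  leading term r: no divisor's leading term divides it; move 2r to the remainder.
  leading term 1: no divisor's leading term divides it; move -3 to the remainder.
  remainder -r^{2} - 3p - 3q + 2r - 3 ≠ 0; add k_3 = -r^{2} - 3p - 3q + 2r - 3 to the basis.

S(h_1,k_3): lcm = pr^{2}. S = -r^{3} - 3p^{2} - 3pq - 3qr - 2r^{2} - 3p + r.
  leading term r^{3}: subtract (r)·k_3 from -r^{3} - 3p^{2} - 3pq - 3qr - 2r^{2} - 3p + r → -3p^{2} - 3pq + 3pr + 3r^{2} - 3p - 3r
  leading term p^{2}: no divisor's leading term divides it; move -3p^{2} to the remainder.
  leading term pq: no divisor's leading term divides it; move -3pq to the remainder.
  leading term pr: subtract (1)·h_1 from 3pr + 3r^{2} - 3p - 3r → -r^{2} + 3p + 2q + 3r - 3
  leading term r^{2}: subtract (1)·k_3 from -r^{2} + 3p + 2q + 3r - 3 → -p - 2q + r
  leading term p: no divisor's leading term divides it; move -p to the remainder.
  leading term q: no divisor's leading term divides it; move -2q to the remainder.
  leading term r: no divisor's leading term divides it; move r to the remainder.
  remainder -3p^{2} - 3pq - p - 2q + r ≠ 0; add k_4 = -3p^{2} - 3pq - p - 2q + r to the basis.

The other S-polynomials (S(h_2,k_3), S(h_1,k_4), S(h_2,k_4), S(k_3,k_4)) all reduce to 0 modulo the current basis, so we have a Gröbner basis.
Inter-reduce: drop elements whose leading term is divisible by another's, tail-reduce, and make monic.
Reduced Gröbner basis: {p^{2} + pq - 2p + 3q + 2r, pr + p + 3r - 3, r^{2} + 3p + 3q - 2r + 3}.

These differ, so the ideals are not equal.

No, the ideals differ.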